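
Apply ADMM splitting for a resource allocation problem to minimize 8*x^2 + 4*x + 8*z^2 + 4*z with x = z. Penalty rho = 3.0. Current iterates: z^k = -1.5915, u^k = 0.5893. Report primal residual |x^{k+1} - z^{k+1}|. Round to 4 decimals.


ADMM iteration with rho = 3.0, z^k = -1.5915, u^k = 0.5893
Step 1: x-update.
Minimize 8*x^2 + 4*x + (3.0/2)*(x + 1.5915 + 0.5893)^2
FOC: (2*8 + 3.0)*x = -4 + 3.0*(-1.5915 - 0.5893)
x^{k+1} = -0.5549
Step 2: z-update.
Minimize 8*z^2 + 4*z + (3.0/2)*(-0.5549 - z + 0.5893)^2
FOC: (2*8 + 3.0)*z = -4 + 3.0*(-0.5549 + 0.5893)
z^{k+1} = -0.2051
Step 3: u-update.
u^{k+1} = 0.5893 - 0.5549 + 0.2051 = 0.2395
Step 4: Primal residual = |-0.5549 + 0.2051| = 0.3498


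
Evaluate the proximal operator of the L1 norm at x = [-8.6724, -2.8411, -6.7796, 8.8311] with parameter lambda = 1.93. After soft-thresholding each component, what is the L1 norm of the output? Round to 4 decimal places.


Soft-thresholding with lambda = 1.93:
prox(-8.6724) = sign(-8.6724)*max(|-8.6724| - 1.93, 0) = -6.7424
prox(-2.8411) = sign(-2.8411)*max(|-2.8411| - 1.93, 0) = -0.9111
prox(-6.7796) = sign(-6.7796)*max(|-6.7796| - 1.93, 0) = -4.8496
prox(8.8311) = sign(8.8311)*max(|8.8311| - 1.93, 0) = 6.9011
prox(x) = [-6.7424, -0.9111, -4.8496, 6.9011]
||prox(x)||_1 = 6.7424 + 0.9111 + 4.8496 + 6.9011 = 19.4042


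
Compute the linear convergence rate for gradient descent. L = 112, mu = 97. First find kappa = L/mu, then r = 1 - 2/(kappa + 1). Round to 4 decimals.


Step 1: Compute the condition number.
kappa = L/mu = 112/97 = 1.1546
Step 2: Compute the convergence rate.
r = 1 - 2/(kappa + 1) = 1 - 2*mu/(L + mu) = (L - mu)/(L + mu) = 15/209 = 0.0718


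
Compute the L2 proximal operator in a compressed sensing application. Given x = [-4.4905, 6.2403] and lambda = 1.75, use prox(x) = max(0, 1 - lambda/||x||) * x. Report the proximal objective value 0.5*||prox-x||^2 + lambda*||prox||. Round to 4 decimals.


Step 1: Compute ||x||.
||x|| = 7.688
Step 2: Compute scaling factor.
scale = max(0, 1 - 1.75/7.688) = 0.7724
Step 3: prox(x) = [-3.4683, 4.8198]
||prox(x)|| = 5.938
Step 4: Proximal objective.
0.5*||prox-x||^2 = 1.5313
lambda*||prox|| = 10.3915
Total = 11.9228


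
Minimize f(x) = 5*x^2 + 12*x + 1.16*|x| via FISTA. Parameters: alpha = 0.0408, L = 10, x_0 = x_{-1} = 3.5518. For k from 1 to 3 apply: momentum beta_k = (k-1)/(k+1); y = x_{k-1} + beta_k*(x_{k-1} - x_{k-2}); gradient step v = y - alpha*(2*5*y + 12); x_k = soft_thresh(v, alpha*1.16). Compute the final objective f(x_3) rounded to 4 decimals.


FISTA on f(x) = 5*x^2 + 12*x + 1.16*|x|
L = 10, alpha = 0.0408
Iteration 1: beta = 0.0, y = 3.5518 + 0.0*(3.5518 - 3.5518) = 3.5518
  grad(y) = 47.518, v = y - alpha*grad = 1.6131
  prox(v) = soft_thresh(1.6131, 0.0473) = 1.5657
Iteration 2: beta = 0.3333, y = 1.5657 + 0.3333*(1.5657 - 3.5518) = 0.9037
  grad(y) = 21.0372, v = y - alpha*grad = 0.0454
  prox(v) = soft_thresh(0.0454, 0.0473) = 0.0
Iteration 3: beta = 0.5, y = 0.0 + 0.5*(0.0 - 1.5657) = -0.7829
  grad(y) = 4.1713, v = y - alpha*grad = -0.9531
  prox(v) = soft_thresh(-0.9531, 0.0473) = -0.9057
f(x_3) = 5*(-0.9057)^2 + 12*(-0.9057) + 1.16*|-0.9057| = -5.7164


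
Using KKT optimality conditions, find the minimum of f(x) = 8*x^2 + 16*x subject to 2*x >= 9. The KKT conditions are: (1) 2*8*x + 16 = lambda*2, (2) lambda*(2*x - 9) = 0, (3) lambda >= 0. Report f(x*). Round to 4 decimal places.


Step 1: Try lambda = 0 (constraint inactive).
x_unc = -16/(2*8) = -1.0
Check: 2*-1.0 = -2.0 < 9 -- violated!
Step 2: Constraint must be active: 2*x = 9
x* = 9/2 = 4.5
lambda = (2*8*4.5 + 16)/2 = 44.0
Step 3: Compute optimal value.
f(x*) = 8*4.5^2 + 16*4.5 = 234.0


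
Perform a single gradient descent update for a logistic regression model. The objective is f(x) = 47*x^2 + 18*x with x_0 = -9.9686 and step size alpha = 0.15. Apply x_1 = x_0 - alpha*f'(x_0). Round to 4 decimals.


We compute the gradient at x_0 and apply the update.
f'(x) = 94*x + 18
f'(-9.9686) = 94*-9.9686 + 18 = -919.0484
x_1 = -9.9686 - 0.15*-919.0484 = 127.8887


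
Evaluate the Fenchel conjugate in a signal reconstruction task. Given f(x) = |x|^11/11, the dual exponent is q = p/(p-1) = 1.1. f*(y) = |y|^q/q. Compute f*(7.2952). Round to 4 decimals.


The conjugate exponent q satisfies 1/p + 1/q = 1.
p = 11, so q = 11/(11 - 1) = 1.1
|y|^q = 7.2952^1.1 = 8.899
f*(7.2952) = 8.899 / 1.1 = 8.09


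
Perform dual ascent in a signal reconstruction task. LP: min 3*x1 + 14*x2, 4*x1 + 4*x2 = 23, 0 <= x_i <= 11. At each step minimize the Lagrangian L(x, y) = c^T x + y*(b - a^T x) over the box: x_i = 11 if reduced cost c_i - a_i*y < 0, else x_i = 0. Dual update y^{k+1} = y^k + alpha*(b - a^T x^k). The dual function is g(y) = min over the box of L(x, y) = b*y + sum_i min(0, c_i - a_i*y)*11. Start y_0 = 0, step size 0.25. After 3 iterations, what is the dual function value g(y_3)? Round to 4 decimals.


Dual ascent for LP: min 3*x1 + 14*x2, 4*x1 + 4*x2 = 23, 0 <= x_i <= 11
Step 1: y^k = 0.0, reduced costs: (3.0, 14.0)
  x^k = (0.0, 0.0), subgradient = b - a^T x = 23.0
  y^{k+1} = 0.0 + 0.25*23.0 = 5.75
Step 2: y^k = 5.75, reduced costs: (-20.0, -9.0)
  x^k = (11.0, 11.0), subgradient = b - a^T x = -65.0
  y^{k+1} = 5.75 + 0.25*-65.0 = -10.5
Step 3: y^k = -10.5, reduced costs: (45.0, 56.0)
  x^k = (0.0, 0.0), subgradient = b - a^T x = 23.0
  y^{k+1} = -10.5 + 0.25*23.0 = -4.75
Dual objective at y_3 = -4.75: reduced costs (22.0, 33.0), box minimizer x = (0.0, 0.0)
g(y_3) = b*y + (c1 - a1*y)*x1 + (c2 - a2*y)*x2 = 23*(-4.75) + 22.0*0.0 + 33.0*0.0 = -109.25 + 0.0 + 0.0 = -109.25


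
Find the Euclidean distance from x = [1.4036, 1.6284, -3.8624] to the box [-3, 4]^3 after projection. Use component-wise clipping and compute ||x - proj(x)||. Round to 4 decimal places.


Project each component onto [-3, 4].
clip(1.4036) = 1.4036, clip(1.6284) = 1.6284, clip(-3.8624) = -3.0
Projection = [1.4036, 1.6284, -3.0]
Squared diffs: [0.0, 0.0, 0.7437]
Distance = sqrt(0.7437) = 0.8624


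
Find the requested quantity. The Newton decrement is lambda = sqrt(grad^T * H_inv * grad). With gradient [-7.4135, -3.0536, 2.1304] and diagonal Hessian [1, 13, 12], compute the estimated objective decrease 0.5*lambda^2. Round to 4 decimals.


Step 1: H is diagonal, so H^(-1) * g = [-7.4135, -0.2349, 0.1775].
Step 2: g^T H^(-1) g = sum_i g_i^2 / H_ii
  = (-7.4135)^2/1 + (-3.0536)^2/13 + (2.1304)^2/12
  = 54.96 + 0.7173 + 0.3782 = 56.0555
Step 3: Objective decrease = 0.5 * g^T H^(-1) g = 28.0277


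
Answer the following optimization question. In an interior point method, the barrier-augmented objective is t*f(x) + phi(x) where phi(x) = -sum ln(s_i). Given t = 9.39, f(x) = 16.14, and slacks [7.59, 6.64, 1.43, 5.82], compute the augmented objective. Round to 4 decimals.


Step 1: Compute log-barrier.
ln values: [2.0268, 1.8931, 0.3577, 1.7613]
phi = -(2.0268 + 1.8931 + 0.3577 + 1.7613) = -6.0389
Step 2: Compute augmented objective.
t*f(x) = 9.39*16.14 = 151.5546
Total = 151.5546 - 6.0389 = 145.5157


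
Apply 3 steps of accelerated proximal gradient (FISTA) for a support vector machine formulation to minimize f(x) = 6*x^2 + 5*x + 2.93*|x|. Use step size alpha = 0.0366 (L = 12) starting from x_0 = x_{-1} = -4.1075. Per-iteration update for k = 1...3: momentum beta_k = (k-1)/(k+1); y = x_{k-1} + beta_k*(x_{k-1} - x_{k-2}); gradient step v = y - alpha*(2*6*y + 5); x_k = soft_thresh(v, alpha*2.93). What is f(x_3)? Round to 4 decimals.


FISTA on f(x) = 6*x^2 + 5*x + 2.93*|x|
L = 12, alpha = 0.0366
Iteration 1: beta = 0.0, y = -4.1075 + 0.0*(-4.1075 + 4.1075) = -4.1075
  grad(y) = -44.29, v = y - alpha*grad = -2.4865
  prox(v) = soft_thresh(-2.4865, 0.1072) = -2.3792
Iteration 2: beta = 0.3333, y = -2.3792 + 0.3333*(-2.3792 + 4.1075) = -1.8032
  grad(y) = -16.638, v = y - alpha*grad = -1.1942
  prox(v) = soft_thresh(-1.1942, 0.1072) = -1.087
Iteration 3: beta = 0.5, y = -1.087 + 0.5*(-1.087 + 2.3792) = -0.4408
  grad(y) = -0.2901, v = y - alpha*grad = -0.4302
  prox(v) = soft_thresh(-0.4302, 0.1072) = -0.323
f(x_3) = 6*(-0.323)^2 + 5*(-0.323) + 2.93*|-0.323| = -0.0427


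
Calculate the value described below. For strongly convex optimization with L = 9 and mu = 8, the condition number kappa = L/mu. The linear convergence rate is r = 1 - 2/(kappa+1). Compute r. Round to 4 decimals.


Step 1: Compute the condition number.
kappa = L/mu = 9/8 = 1.125
Step 2: Compute the convergence rate.
r = 1 - 2/(kappa + 1) = 1 - 2*mu/(L + mu) = (L - mu)/(L + mu) = 1/17 = 0.0588


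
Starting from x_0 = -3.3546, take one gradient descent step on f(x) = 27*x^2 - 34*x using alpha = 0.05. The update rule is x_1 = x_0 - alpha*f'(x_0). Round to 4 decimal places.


We compute the gradient at x_0 and apply the update.
f'(x) = 54*x - 34
f'(-3.3546) = 54*-3.3546 - 34 = -215.1484
x_1 = -3.3546 - 0.05*-215.1484 = 7.4028


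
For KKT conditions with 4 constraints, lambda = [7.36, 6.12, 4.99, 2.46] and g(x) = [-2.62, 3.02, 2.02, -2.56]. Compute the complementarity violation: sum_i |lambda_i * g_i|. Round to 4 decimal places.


KKT complementary slackness check:
lambda_1 * g_1 = 7.36 * -2.62 = -19.2832
lambda_2 * g_2 = 6.12 * 3.02 = 18.4824
lambda_3 * g_3 = 4.99 * 2.02 = 10.0798
lambda_4 * g_4 = 2.46 * -2.56 = -6.2976
Total violation = 19.2832 + 18.4824 + 10.0798 + 6.2976 = 54.143


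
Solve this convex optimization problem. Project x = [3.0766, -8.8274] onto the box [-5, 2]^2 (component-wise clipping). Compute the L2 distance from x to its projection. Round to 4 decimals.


Project each component onto [-5, 2].
clip(3.0766) = 2.0, clip(-8.8274) = -5.0
Projection = [2.0, -5.0]
Squared diffs: [1.1591, 14.649]
Distance = sqrt(15.8081) = 3.9759


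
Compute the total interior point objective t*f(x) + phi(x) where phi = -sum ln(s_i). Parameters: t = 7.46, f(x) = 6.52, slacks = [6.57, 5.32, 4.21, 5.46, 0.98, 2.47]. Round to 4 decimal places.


Step 1: Compute log-barrier.
ln values: [1.8825, 1.6715, 1.4375, 1.6974, -0.0202, 0.9042]
phi = -(1.8825 + 1.6715 + 1.4375 + 1.6974 - 0.0202 + 0.9042) = -7.5729
Step 2: Compute augmented objective.
t*f(x) = 7.46*6.52 = 48.6392
Total = 48.6392 - 7.5729 = 41.0663


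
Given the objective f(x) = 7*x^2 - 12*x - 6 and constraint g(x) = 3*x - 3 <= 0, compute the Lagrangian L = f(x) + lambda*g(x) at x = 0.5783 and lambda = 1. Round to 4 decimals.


Step 1: Evaluate f(x).
f(0.5783) = 7*0.5783^2 - 12*0.5783 - 6 = -10.5986
Step 2: Evaluate g(x).
g(0.5783) = 3*0.5783 - 3 = -1.2651
Step 3: Compute Lagrangian.
L = -10.5986 + 1*-1.2651 = -11.8637


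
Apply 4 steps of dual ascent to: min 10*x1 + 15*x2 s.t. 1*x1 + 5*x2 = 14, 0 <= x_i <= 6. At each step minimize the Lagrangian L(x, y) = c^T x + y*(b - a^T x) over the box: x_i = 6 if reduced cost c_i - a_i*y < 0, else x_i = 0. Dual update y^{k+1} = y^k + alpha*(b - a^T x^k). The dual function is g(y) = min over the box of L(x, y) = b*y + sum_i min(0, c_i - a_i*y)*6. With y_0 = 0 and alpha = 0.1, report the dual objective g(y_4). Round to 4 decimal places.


Dual ascent for LP: min 10*x1 + 15*x2, 1*x1 + 5*x2 = 14, 0 <= x_i <= 6
Step 1: y^k = 0.0, reduced costs: (10.0, 15.0)
  x^k = (0.0, 0.0), subgradient = b - a^T x = 14.0
  y^{k+1} = 0.0 + 0.1*14.0 = 1.4
Step 2: y^k = 1.4, reduced costs: (8.6, 8.0)
  x^k = (0.0, 0.0), subgradient = b - a^T x = 14.0
  y^{k+1} = 1.4 + 0.1*14.0 = 2.8
Step 3: y^k = 2.8, reduced costs: (7.2, 1.0)
  x^k = (0.0, 0.0), subgradient = b - a^T x = 14.0
  y^{k+1} = 2.8 + 0.1*14.0 = 4.2
Step 4: y^k = 4.2, reduced costs: (5.8, -6.0)
  x^k = (0.0, 6.0), subgradient = b - a^T x = -16.0
  y^{k+1} = 4.2 + 0.1*-16.0 = 2.6
Dual objective at y_4 = 2.6: reduced costs (7.4, 2.0), box minimizer x = (0.0, 0.0)
g(y_4) = b*y + (c1 - a1*y)*x1 + (c2 - a2*y)*x2 = 14*2.6 + 7.4*0.0 + 2.0*0.0 = 36.4 + 0.0 + 0.0 = 36.4


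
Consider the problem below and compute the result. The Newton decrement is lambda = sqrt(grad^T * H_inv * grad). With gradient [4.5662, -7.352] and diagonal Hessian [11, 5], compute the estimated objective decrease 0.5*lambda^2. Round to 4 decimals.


Step 1: H is diagonal, so H^(-1) * g = [0.4151, -1.4704].
Step 2: g^T H^(-1) g = sum_i g_i^2 / H_ii
  = (4.5662)^2/11 + (-7.352)^2/5
  = 1.8955 + 10.8104 = 12.7059
Step 3: Objective decrease = 0.5 * g^T H^(-1) g = 6.3529


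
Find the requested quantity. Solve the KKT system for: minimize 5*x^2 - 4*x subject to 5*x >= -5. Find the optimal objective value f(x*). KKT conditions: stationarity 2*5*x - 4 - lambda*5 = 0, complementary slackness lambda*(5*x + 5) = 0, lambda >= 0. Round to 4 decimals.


Step 1: Try lambda = 0 (constraint inactive).
Stationarity: 2*5*x - 4 = 0
x* = 4/(2*5) = 0.4
Check constraint: 5*0.4 = 2.0 >= -5 -- satisfied.
Step 2: Compute optimal value.
f(x*) = 5*0.4^2 - 4*0.4 = -0.8


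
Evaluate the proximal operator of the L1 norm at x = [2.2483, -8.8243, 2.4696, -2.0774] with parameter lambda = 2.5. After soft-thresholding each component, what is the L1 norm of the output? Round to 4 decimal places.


Soft-thresholding with lambda = 2.5:
prox(2.2483) = sign(2.2483)*max(|2.2483| - 2.5, 0) = 0.0
prox(-8.8243) = sign(-8.8243)*max(|-8.8243| - 2.5, 0) = -6.3243
prox(2.4696) = sign(2.4696)*max(|2.4696| - 2.5, 0) = 0.0
prox(-2.0774) = sign(-2.0774)*max(|-2.0774| - 2.5, 0) = 0.0
prox(x) = [0.0, -6.3243, 0.0, 0.0]
||prox(x)||_1 = 0.0 + 6.3243 + 0.0 + 0.0 = 6.3243


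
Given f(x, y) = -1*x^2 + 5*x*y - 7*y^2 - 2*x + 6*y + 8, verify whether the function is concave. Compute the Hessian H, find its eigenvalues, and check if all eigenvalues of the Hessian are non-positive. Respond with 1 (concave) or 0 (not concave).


The Hessian of f(x,y) = -1*x^2 + 5*x*y - 7*y^2 - 2*x + 6*y + 8 is:
H = [[-2, 5], [5, -14]]
Trace = -2 - 14 = -16
Determinant = -2*-14 - (5)^2 = 3
Discriminant = (-16)^2 - 4*3 = 244.0
Eigenvalues: lambda_1 = -15.8102, lambda_2 = -0.1898
The function is concave.

1


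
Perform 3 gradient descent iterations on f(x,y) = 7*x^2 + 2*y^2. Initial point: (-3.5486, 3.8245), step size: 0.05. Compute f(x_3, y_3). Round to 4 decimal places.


Gradient descent on f(x,y) = 7*x^2 + 2*y^2.
Starting point: (-3.5486, 3.8245), alpha = 0.05
Step 1: grad_x = 2*7*-3.5486 = -49.6804, grad_y = 2*2*3.8245 = 15.298
  x_1 = -3.5486 - 0.05*-49.6804 = -1.0646
  y_1 = 3.8245 - 0.05*15.298 = 3.0596
Step 2: grad_x = 2*7*-1.0646 = -14.9041, grad_y = 2*2*3.0596 = 12.2384
  x_2 = -1.0646 - 0.05*-14.9041 = -0.3194
  y_2 = 3.0596 - 0.05*12.2384 = 2.4477
Step 3: grad_x = 2*7*-0.3194 = -4.4712, grad_y = 2*2*2.4477 = 9.7907
  x_3 = -0.3194 - 0.05*-4.4712 = -0.0958
  y_3 = 2.4477 - 0.05*9.7907 = 1.9581
f(-0.0958, 1.9581) = 7*(-0.0958)^2 + 2*1.9581^2 = 7.7329


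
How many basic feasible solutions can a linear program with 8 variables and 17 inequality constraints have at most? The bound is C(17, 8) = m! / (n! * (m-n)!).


Each vertex corresponds to some choice of n active constraints out of m, so the number of vertices is at most C(m, n) = m! / (n!(m-n)!).
m = 17, n = 8
Numerator: 17 * 16 * 15 * 14 * 13 * 12 * 11 * 10
Denominator: 8! = 40320
C(17, 8) = 24310


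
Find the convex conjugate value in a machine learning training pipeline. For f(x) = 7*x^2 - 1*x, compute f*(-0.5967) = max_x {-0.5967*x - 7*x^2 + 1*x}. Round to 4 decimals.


f*(y) = sup_x {y*x - a*x^2 - b*x} = sup_x {(y-b)*x - a*x^2}
FOC: (y - b) - 2a*x = 0 => x* = (y - b)/(2a)
x* = (-0.5967 + 1)/(2*7) = 0.0288
f*(-0.5967) = (y-b)^2/(4a) = (-0.5967 + 1)^2/(4*7)
= 0.1627/28 = 0.0058


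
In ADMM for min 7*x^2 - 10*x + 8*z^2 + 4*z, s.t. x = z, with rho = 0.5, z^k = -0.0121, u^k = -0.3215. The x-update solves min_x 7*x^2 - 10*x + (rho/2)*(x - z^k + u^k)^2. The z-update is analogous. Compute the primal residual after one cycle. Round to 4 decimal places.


ADMM iteration with rho = 0.5, z^k = -0.0121, u^k = -0.3215
Step 1: x-update.
Minimize 7*x^2 - 10*x + (0.5/2)*(x + 0.0121 - 0.3215)^2
FOC: (2*7 + 0.5)*x = 10 + 0.5*(-0.0121 + 0.3215)
x^{k+1} = 0.7003
Step 2: z-update.
Minimize 8*z^2 + 4*z + (0.5/2)*(0.7003 - z - 0.3215)^2
FOC: (2*8 + 0.5)*z = -4 + 0.5*(0.7003 - 0.3215)
z^{k+1} = -0.2309
Step 3: u-update.
u^{k+1} = -0.3215 + 0.7003 + 0.2309 = 0.6098
Step 4: Primal residual = |0.7003 + 0.2309| = 0.9313


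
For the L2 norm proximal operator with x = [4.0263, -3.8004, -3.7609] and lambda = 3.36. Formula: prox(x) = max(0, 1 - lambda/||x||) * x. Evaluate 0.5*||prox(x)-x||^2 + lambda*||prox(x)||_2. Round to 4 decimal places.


Step 1: Compute ||x||.
||x|| = 6.6932
Step 2: Compute scaling factor.
scale = max(0, 1 - 3.36/6.6932) = 0.498
Step 3: prox(x) = [2.0051, -1.8926, -1.8729]
||prox(x)|| = 3.3332
Step 4: Proximal objective.
0.5*||prox-x||^2 = 5.6448
lambda*||prox|| = 11.1996
Total = 16.8442


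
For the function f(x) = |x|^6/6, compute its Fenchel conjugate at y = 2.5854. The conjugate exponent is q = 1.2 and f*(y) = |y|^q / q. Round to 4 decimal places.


The conjugate exponent q satisfies 1/p + 1/q = 1.
p = 6, so q = 6/(6 - 1) = 1.2
|y|^q = 2.5854^1.2 = 3.1263
f*(2.5854) = 3.1263 / 1.2 = 2.6053


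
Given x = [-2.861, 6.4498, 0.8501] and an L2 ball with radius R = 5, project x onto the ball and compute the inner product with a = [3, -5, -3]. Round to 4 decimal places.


Step 1: Compute ||x|| (intermediates to 6 decimals).
||x|| = sqrt((-2.861)^2 + 6.4498^2 + 0.8501^2) = 7.106892
Step 2: Project.
Since ||x|| > R, scale = R/||x|| = 5/7.106892 = 0.703542, proj(x) = scale * x
proj(x) = [-2.012834, 4.537705, 0.598081]
Step 3: Dot product.
a^T * proj(x) = 3*(-2.012834) - 5*4.537705 - 3*0.598081 = -30.5213


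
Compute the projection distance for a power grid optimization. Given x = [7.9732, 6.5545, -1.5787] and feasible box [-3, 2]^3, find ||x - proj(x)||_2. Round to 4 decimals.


Project each component onto [-3, 2].
clip(7.9732) = 2.0, clip(6.5545) = 2.0, clip(-1.5787) = -1.5787
Projection = [2.0, 2.0, -1.5787]
Squared diffs: [35.6791, 20.7435, 0.0]
Distance = sqrt(56.4226) = 7.5115


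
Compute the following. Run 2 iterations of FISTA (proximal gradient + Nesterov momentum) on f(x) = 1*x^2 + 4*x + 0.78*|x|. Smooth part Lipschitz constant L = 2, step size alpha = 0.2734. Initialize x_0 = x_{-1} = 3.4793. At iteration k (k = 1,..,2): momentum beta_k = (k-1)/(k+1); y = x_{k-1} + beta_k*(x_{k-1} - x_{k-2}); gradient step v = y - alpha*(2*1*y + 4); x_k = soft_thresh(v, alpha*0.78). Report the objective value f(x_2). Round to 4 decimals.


FISTA on f(x) = 1*x^2 + 4*x + 0.78*|x|
L = 2, alpha = 0.2734
Iteration 1: beta = 0.0, y = 3.4793 + 0.0*(3.4793 - 3.4793) = 3.4793
  grad(y) = 10.9586, v = y - alpha*grad = 0.4832
  prox(v) = soft_thresh(0.4832, 0.2133) = 0.27
Iteration 2: beta = 0.3333, y = 0.27 + 0.3333*(0.27 - 3.4793) = -0.7998
  grad(y) = 2.4004, v = y - alpha*grad = -1.4561
  prox(v) = soft_thresh(-1.4561, 0.2133) = -1.2428
f(x_2) = 1*(-1.2428)^2 + 4*(-1.2428) + 0.78*|-1.2428| = -2.4573


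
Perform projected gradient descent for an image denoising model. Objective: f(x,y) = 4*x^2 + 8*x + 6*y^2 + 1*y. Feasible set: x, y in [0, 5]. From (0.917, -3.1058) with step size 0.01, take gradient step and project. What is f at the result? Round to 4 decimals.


Step 1: Compute gradient at (0.917, -3.1058).
grad_x = 2*4*0.917 + 8 = 15.336
grad_y = 2*6*-3.1058 + 1 = -36.2696
Step 2: Gradient step.
x_raw = 0.917 - 0.01*15.336 = 0.7636
y_raw = -3.1058 - 0.01*-36.2696 = -2.7431
Step 3: Project onto [0, 5].
x_proj = clip(0.7636) = 0.7636
y_proj = clip(-2.7431) = 0.0
Step 4: Evaluate f.
f(0.7636, 0.0) = 8.4417


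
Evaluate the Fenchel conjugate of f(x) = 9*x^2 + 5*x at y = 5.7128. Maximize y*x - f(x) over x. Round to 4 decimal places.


f*(y) = sup_x {y*x - a*x^2 - b*x} = sup_x {(y-b)*x - a*x^2}
FOC: (y - b) - 2a*x = 0 => x* = (y - b)/(2a)
x* = (5.7128 - 5)/(2*9) = 0.0396
f*(5.7128) = (y-b)^2/(4a) = (5.7128 - 5)^2/(4*9)
= 0.5081/36 = 0.0141


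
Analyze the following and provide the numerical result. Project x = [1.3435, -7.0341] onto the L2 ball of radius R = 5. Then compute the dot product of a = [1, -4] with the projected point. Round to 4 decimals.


Step 1: Compute ||x|| (intermediates to 6 decimals).
||x|| = sqrt(1.3435^2 + (-7.0341)^2) = 7.161254
Step 2: Project.
Since ||x|| > R, scale = R/||x|| = 5/7.161254 = 0.698202, proj(x) = scale * x
proj(x) = [0.938034, -4.911223]
Step 3: Dot product.
a^T * proj(x) = 1*0.938034 - 4*(-4.911223) = 20.5829


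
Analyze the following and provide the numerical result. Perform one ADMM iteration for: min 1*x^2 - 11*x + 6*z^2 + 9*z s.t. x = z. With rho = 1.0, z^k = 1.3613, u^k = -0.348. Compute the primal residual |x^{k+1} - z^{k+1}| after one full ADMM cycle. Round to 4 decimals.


ADMM iteration with rho = 1.0, z^k = 1.3613, u^k = -0.348
Step 1: x-update.
Minimize 1*x^2 - 11*x + (1.0/2)*(x - 1.3613 - 0.348)^2
FOC: (2*1 + 1.0)*x = 11 + 1.0*(1.3613 + 0.348)
x^{k+1} = 4.2364
Step 2: z-update.
Minimize 6*z^2 + 9*z + (1.0/2)*(4.2364 - z - 0.348)^2
FOC: (2*6 + 1.0)*z = -9 + 1.0*(4.2364 - 0.348)
z^{k+1} = -0.3932
Step 3: u-update.
u^{k+1} = -0.348 + 4.2364 + 0.3932 = 4.2816
Step 4: Primal residual = |4.2364 + 0.3932| = 4.6296


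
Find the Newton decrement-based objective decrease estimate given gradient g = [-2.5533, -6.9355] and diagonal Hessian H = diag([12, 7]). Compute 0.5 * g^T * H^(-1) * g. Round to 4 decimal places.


Step 1: H is diagonal, so H^(-1) * g = [-0.2128, -0.9908].
Step 2: g^T H^(-1) g = sum_i g_i^2 / H_ii
  = (-2.5533)^2/12 + (-6.9355)^2/7
  = 0.5433 + 6.8716 = 7.4149
Step 3: Objective decrease = 0.5 * g^T H^(-1) g = 3.7074


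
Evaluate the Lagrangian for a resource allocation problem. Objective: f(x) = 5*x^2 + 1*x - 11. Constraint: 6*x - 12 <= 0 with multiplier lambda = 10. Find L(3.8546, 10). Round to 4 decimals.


Step 1: Evaluate f(x).
f(3.8546) = 5*3.8546^2 + 1*3.8546 - 11 = 67.1443
Step 2: Evaluate g(x).
g(3.8546) = 6*3.8546 - 12 = 11.1276
Step 3: Compute Lagrangian.
L = 67.1443 + 10*11.1276 = 178.4203


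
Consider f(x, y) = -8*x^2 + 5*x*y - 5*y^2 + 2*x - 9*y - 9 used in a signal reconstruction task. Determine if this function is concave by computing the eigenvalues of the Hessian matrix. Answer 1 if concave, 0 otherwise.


The Hessian of f(x,y) = -8*x^2 + 5*x*y - 5*y^2 + 2*x - 9*y - 9 is:
H = [[-16, 5], [5, -10]]
Trace = -16 - 10 = -26
Determinant = -16*-10 - (5)^2 = 135
Discriminant = (-26)^2 - 4*135 = 136.0
Eigenvalues: lambda_1 = -18.831, lambda_2 = -7.169
The function is concave.

1


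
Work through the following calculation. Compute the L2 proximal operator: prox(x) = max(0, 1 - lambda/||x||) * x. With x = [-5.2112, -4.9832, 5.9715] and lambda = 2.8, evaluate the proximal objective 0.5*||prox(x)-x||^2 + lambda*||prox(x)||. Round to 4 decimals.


Step 1: Compute ||x||.
||x|| = 9.362
Step 2: Compute scaling factor.
scale = max(0, 1 - 2.8/9.362) = 0.7009
Step 3: prox(x) = [-3.6526, -3.4928, 4.1855]
||prox(x)|| = 6.562
Step 4: Proximal objective.
0.5*||prox-x||^2 = 3.92
lambda*||prox|| = 18.3736
Total = 22.2937


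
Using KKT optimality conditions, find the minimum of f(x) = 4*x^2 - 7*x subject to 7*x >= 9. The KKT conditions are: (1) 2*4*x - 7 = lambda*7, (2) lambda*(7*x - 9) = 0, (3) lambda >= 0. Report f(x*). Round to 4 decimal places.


Step 1: Try lambda = 0 (constraint inactive).
x_unc = 7/(2*4) = 0.875
Check: 7*0.875 = 6.125 < 9 -- violated!
Step 2: Constraint must be active: 7*x = 9
x* = 9/7 = 1.2857 (rounded; the exact value 9/7 is used below)
lambda = (2*4*(9/7) - 7)/7 = 0.4694
Step 3: Compute optimal value.
f(x*) = 4*(9/7)^2 - 7*(9/7) = -2.3878


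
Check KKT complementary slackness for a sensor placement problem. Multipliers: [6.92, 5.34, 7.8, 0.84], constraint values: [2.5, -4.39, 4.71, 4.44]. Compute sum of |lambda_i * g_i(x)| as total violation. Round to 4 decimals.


KKT complementary slackness check:
lambda_1 * g_1 = 6.92 * 2.5 = 17.3
lambda_2 * g_2 = 5.34 * -4.39 = -23.4426
lambda_3 * g_3 = 7.8 * 4.71 = 36.738
lambda_4 * g_4 = 0.84 * 4.44 = 3.7296
Total violation = 17.3 + 23.4426 + 36.738 + 3.7296 = 81.2102


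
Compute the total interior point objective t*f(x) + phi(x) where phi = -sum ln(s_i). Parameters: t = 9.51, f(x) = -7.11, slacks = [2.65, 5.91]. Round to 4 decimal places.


Step 1: Compute log-barrier.
ln values: [0.9746, 1.7766]
phi = -(0.9746 + 1.7766) = -2.7512
Step 2: Compute augmented objective.
t*f(x) = 9.51*-7.11 = -67.6161
Total = -67.6161 - 2.7512 = -70.3673


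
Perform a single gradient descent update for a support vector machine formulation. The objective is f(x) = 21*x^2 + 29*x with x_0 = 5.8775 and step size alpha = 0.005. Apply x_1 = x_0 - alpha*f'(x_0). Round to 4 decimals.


We compute the gradient at x_0 and apply the update.
f'(x) = 42*x + 29
f'(5.8775) = 42*5.8775 + 29 = 275.855
x_1 = 5.8775 - 0.005*275.855 = 4.4982


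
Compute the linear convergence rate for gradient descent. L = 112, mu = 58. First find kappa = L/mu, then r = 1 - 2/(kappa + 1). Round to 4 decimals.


Step 1: Compute the condition number.
kappa = L/mu = 112/58 = 1.931
Step 2: Compute the convergence rate.
r = 1 - 2/(kappa + 1) = 1 - 2*mu/(L + mu) = (L - mu)/(L + mu) = 54/170 = 0.3176


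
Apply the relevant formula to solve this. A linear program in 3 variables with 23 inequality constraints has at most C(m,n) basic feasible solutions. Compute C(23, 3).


Each vertex corresponds to some choice of n active constraints out of m, so the number of vertices is at most C(m, n) = m! / (n!(m-n)!).
m = 23, n = 3
Numerator: 23 * 22 * 21
Denominator: 3! = 6
C(23, 3) = 1771


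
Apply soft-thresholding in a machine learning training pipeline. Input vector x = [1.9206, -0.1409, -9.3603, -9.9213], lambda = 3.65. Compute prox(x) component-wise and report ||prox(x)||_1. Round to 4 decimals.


Soft-thresholding with lambda = 3.65:
prox(1.9206) = sign(1.9206)*max(|1.9206| - 3.65, 0) = 0.0
prox(-0.1409) = sign(-0.1409)*max(|-0.1409| - 3.65, 0) = 0.0
prox(-9.3603) = sign(-9.3603)*max(|-9.3603| - 3.65, 0) = -5.7103
prox(-9.9213) = sign(-9.9213)*max(|-9.9213| - 3.65, 0) = -6.2713
prox(x) = [0.0, 0.0, -5.7103, -6.2713]
||prox(x)||_1 = 0.0 + 0.0 + 5.7103 + 6.2713 = 11.9816


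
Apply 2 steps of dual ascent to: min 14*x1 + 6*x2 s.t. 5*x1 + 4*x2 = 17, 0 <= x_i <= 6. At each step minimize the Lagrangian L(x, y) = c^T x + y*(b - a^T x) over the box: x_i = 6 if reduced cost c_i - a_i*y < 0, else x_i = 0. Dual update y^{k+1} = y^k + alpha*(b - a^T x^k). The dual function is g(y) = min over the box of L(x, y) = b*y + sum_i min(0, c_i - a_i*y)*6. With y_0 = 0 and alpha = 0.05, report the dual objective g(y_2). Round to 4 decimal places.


Dual ascent for LP: min 14*x1 + 6*x2, 5*x1 + 4*x2 = 17, 0 <= x_i <= 6
Step 1: y^k = 0.0, reduced costs: (14.0, 6.0)
  x^k = (0.0, 0.0), subgradient = b - a^T x = 17.0
  y^{k+1} = 0.0 + 0.05*17.0 = 0.85
Step 2: y^k = 0.85, reduced costs: (9.75, 2.6)
  x^k = (0.0, 0.0), subgradient = b - a^T x = 17.0
  y^{k+1} = 0.85 + 0.05*17.0 = 1.7
Dual objective at y_2 = 1.7: reduced costs (5.5, -0.8), box minimizer x = (0.0, 6.0)
g(y_2) = b*y + (c1 - a1*y)*x1 + (c2 - a2*y)*x2 = 17*1.7 + 5.5*0.0 + (-0.8)*6.0 = 28.9 + 0.0 - 4.8 = 24.1


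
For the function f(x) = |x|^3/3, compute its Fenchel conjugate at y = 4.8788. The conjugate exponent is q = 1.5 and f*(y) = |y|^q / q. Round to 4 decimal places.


The conjugate exponent q satisfies 1/p + 1/q = 1.
p = 3, so q = 3/(3 - 1) = 1.5
|y|^q = 4.8788^1.5 = 10.7763
f*(4.8788) = 10.7763 / 1.5 = 7.1842


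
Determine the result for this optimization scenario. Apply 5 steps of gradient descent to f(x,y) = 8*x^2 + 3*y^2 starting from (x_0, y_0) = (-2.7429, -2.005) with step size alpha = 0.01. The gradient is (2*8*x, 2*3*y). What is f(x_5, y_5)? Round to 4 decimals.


Gradient descent on f(x,y) = 8*x^2 + 3*y^2.
Starting point: (-2.7429, -2.005), alpha = 0.01
Step 1: grad_x = 2*8*-2.7429 = -43.8864, grad_y = 2*3*-2.005 = -12.03
  x_1 = -2.7429 - 0.01*-43.8864 = -2.304
  y_1 = -2.005 - 0.01*-12.03 = -1.8847
Step 2: grad_x = 2*8*-2.304 = -36.8646, grad_y = 2*3*-1.8847 = -11.3082
  x_2 = -2.304 - 0.01*-36.8646 = -1.9354
  y_2 = -1.8847 - 0.01*-11.3082 = -1.7716
Step 3: grad_x = 2*8*-1.9354 = -30.9662, grad_y = 2*3*-1.7716 = -10.6297
  x_3 = -1.9354 - 0.01*-30.9662 = -1.6257
  y_3 = -1.7716 - 0.01*-10.6297 = -1.6653
Step 4: grad_x = 2*8*-1.6257 = -26.0116, grad_y = 2*3*-1.6653 = -9.9919
  x_4 = -1.6257 - 0.01*-26.0116 = -1.3656
  y_4 = -1.6653 - 0.01*-9.9919 = -1.5654
Step 5: grad_x = 2*8*-1.3656 = -21.8498, grad_y = 2*3*-1.5654 = -9.3924
  x_5 = -1.3656 - 0.01*-21.8498 = -1.1471
  y_5 = -1.5654 - 0.01*-9.3924 = -1.4715
f(-1.1471, -1.4715) = 8*(-1.1471)^2 + 3*(-1.4715)^2 = 17.0227


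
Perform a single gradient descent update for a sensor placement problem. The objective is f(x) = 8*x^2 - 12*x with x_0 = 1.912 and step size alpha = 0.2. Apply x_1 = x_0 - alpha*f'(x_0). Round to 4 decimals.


We compute the gradient at x_0 and apply the update.
f'(x) = 16*x - 12
f'(1.912) = 16*1.912 - 12 = 18.592
x_1 = 1.912 - 0.2*18.592 = -1.8064


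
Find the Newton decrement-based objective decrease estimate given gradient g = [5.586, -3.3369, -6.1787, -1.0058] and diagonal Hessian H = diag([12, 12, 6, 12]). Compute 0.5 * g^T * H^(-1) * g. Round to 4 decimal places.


Step 1: H is diagonal, so H^(-1) * g = [0.4655, -0.2781, -1.0298, -0.0838].
Step 2: g^T H^(-1) g = sum_i g_i^2 / H_ii
  = (5.586)^2/12 + (-3.3369)^2/12 + (-6.1787)^2/6 + (-1.0058)^2/12
  = 2.6003 + 0.9279 + 6.3627 + 0.0843 = 9.9752
Step 3: Objective decrease = 0.5 * g^T H^(-1) g = 4.9876


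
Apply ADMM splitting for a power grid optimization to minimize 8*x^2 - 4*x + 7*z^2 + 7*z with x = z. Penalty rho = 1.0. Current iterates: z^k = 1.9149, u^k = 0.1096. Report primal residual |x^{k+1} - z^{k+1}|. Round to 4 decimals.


ADMM iteration with rho = 1.0, z^k = 1.9149, u^k = 0.1096
Step 1: x-update.
Minimize 8*x^2 - 4*x + (1.0/2)*(x - 1.9149 + 0.1096)^2
FOC: (2*8 + 1.0)*x = 4 + 1.0*(1.9149 - 0.1096)
x^{k+1} = 0.3415
Step 2: z-update.
Minimize 7*z^2 + 7*z + (1.0/2)*(0.3415 - z + 0.1096)^2
FOC: (2*7 + 1.0)*z = -7 + 1.0*(0.3415 + 0.1096)
z^{k+1} = -0.4366
Step 3: u-update.
u^{k+1} = 0.1096 + 0.3415 + 0.4366 = 0.8877
Step 4: Primal residual = |0.3415 + 0.4366| = 0.7781


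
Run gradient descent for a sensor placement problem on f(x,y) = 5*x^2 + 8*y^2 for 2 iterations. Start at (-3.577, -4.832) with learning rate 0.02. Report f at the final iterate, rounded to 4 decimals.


Gradient descent on f(x,y) = 5*x^2 + 8*y^2.
Starting point: (-3.577, -4.832), alpha = 0.02
Step 1: grad_x = 2*5*-3.577 = -35.77, grad_y = 2*8*-4.832 = -77.312
  x_1 = -3.577 - 0.02*-35.77 = -2.8616
  y_1 = -4.832 - 0.02*-77.312 = -3.2858
Step 2: grad_x = 2*5*-2.8616 = -28.616, grad_y = 2*8*-3.2858 = -52.5722
  x_2 = -2.8616 - 0.02*-28.616 = -2.2893
  y_2 = -3.2858 - 0.02*-52.5722 = -2.2343
f(-2.2893, -2.2343) = 5*(-2.2893)^2 + 8*(-2.2343)^2 = 66.1414


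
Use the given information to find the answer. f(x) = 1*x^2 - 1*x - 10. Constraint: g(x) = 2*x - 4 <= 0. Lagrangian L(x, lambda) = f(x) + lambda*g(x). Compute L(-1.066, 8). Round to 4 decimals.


Step 1: Evaluate f(x).
f(-1.066) = 1*(-1.066)^2 - 1*(-1.066) - 10 = -7.7976
Step 2: Evaluate g(x).
g(-1.066) = 2*-1.066 - 4 = -6.132
Step 3: Compute Lagrangian.
L = -7.7976 + 8*-6.132 = -56.8536


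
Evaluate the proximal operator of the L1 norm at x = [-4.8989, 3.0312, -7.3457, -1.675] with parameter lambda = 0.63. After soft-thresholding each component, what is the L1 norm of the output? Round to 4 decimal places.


Soft-thresholding with lambda = 0.63:
prox(-4.8989) = sign(-4.8989)*max(|-4.8989| - 0.63, 0) = -4.2689
prox(3.0312) = sign(3.0312)*max(|3.0312| - 0.63, 0) = 2.4012
prox(-7.3457) = sign(-7.3457)*max(|-7.3457| - 0.63, 0) = -6.7157
prox(-1.675) = sign(-1.675)*max(|-1.675| - 0.63, 0) = -1.045
prox(x) = [-4.2689, 2.4012, -6.7157, -1.045]
||prox(x)||_1 = 4.2689 + 2.4012 + 6.7157 + 1.045 = 14.4308


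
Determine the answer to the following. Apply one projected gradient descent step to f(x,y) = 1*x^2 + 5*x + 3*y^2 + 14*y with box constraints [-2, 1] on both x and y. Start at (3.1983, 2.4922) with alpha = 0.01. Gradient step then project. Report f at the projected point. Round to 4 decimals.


Step 1: Compute gradient at (3.1983, 2.4922).
grad_x = 2*1*3.1983 + 5 = 11.3966
grad_y = 2*3*2.4922 + 14 = 28.9532
Step 2: Gradient step.
x_raw = 3.1983 - 0.01*11.3966 = 3.0843
y_raw = 2.4922 - 0.01*28.9532 = 2.2027
Step 3: Project onto [-2, 1].
x_proj = clip(3.0843) = 1.0
y_proj = clip(2.2027) = 1.0
Step 4: Evaluate f.
f(1.0, 1.0) = 23.0


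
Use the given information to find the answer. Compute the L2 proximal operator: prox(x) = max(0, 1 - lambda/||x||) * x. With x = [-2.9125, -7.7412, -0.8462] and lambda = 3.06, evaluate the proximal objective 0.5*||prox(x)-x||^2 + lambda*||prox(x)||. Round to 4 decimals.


Step 1: Compute ||x||.
||x|| = 8.3141
Step 2: Compute scaling factor.
scale = max(0, 1 - 3.06/8.3141) = 0.632
Step 3: prox(x) = [-1.8406, -4.8921, -0.5348]
||prox(x)|| = 5.2541
Step 4: Proximal objective.
0.5*||prox-x||^2 = 4.6818
lambda*||prox|| = 16.0775
Total = 20.7595


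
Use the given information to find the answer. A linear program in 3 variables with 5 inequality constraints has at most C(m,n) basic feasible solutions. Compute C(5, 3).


Each vertex corresponds to some choice of n active constraints out of m, so the number of vertices is at most C(m, n) = m! / (n!(m-n)!).
m = 5, n = 3
Numerator: 5 * 4 * 3
Denominator: 3! = 6
C(5, 3) = 10


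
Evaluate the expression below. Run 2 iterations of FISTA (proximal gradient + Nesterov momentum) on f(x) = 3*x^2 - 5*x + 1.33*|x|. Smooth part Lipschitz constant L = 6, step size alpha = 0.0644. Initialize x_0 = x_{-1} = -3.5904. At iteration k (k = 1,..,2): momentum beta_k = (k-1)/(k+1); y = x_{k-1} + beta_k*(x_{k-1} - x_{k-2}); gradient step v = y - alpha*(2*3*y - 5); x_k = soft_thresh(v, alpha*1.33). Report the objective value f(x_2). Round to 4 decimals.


FISTA on f(x) = 3*x^2 - 5*x + 1.33*|x|
L = 6, alpha = 0.0644
Iteration 1: beta = 0.0, y = -3.5904 + 0.0*(-3.5904 + 3.5904) = -3.5904
  grad(y) = -26.5424, v = y - alpha*grad = -1.8811
  prox(v) = soft_thresh(-1.8811, 0.0857) = -1.7954
Iteration 2: beta = 0.3333, y = -1.7954 + 0.3333*(-1.7954 + 3.5904) = -1.1971
  grad(y) = -12.1825, v = y - alpha*grad = -0.4125
  prox(v) = soft_thresh(-0.4125, 0.0857) = -0.3269
f(x_2) = 3*(-0.3269)^2 - 5*(-0.3269) + 1.33*|-0.3269| = 2.3897


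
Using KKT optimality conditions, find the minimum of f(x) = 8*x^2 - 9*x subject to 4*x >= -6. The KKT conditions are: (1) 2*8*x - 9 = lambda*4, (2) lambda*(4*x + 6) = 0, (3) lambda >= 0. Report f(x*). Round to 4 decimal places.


Step 1: Try lambda = 0 (constraint inactive).
Stationarity: 2*8*x - 9 = 0
x* = 9/(2*8) = 0.5625
Check constraint: 4*0.5625 = 2.25 >= -6 -- satisfied.
Step 2: Compute optimal value.
f(x*) = 8*0.5625^2 - 9*0.5625 = -2.5313


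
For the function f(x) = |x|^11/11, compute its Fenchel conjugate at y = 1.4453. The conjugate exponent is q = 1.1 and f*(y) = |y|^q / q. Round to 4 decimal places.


The conjugate exponent q satisfies 1/p + 1/q = 1.
p = 11, so q = 11/(11 - 1) = 1.1
|y|^q = 1.4453^1.1 = 1.4995
f*(1.4453) = 1.4995 / 1.1 = 1.3632


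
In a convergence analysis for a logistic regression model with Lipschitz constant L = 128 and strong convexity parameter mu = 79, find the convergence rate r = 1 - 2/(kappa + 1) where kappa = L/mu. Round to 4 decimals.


Step 1: Compute the condition number.
kappa = L/mu = 128/79 = 1.6203
Step 2: Compute the convergence rate.
r = 1 - 2/(kappa + 1) = 1 - 2*mu/(L + mu) = (L - mu)/(L + mu) = 49/207 = 0.2367


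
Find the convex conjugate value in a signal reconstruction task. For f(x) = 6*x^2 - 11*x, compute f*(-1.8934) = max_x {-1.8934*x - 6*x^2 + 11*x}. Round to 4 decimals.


f*(y) = sup_x {y*x - a*x^2 - b*x} = sup_x {(y-b)*x - a*x^2}
FOC: (y - b) - 2a*x = 0 => x* = (y - b)/(2a)
x* = (-1.8934 + 11)/(2*6) = 0.7589
f*(-1.8934) = (y-b)^2/(4a) = (-1.8934 + 11)^2/(4*6)
= 82.9302/24 = 3.4554


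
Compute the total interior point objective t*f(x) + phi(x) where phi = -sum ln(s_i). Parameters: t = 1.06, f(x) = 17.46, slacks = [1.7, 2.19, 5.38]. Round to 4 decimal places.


Step 1: Compute log-barrier.
ln values: [0.5306, 0.7839, 1.6827]
phi = -(0.5306 + 0.7839 + 1.6827) = -2.9972
Step 2: Compute augmented objective.
t*f(x) = 1.06*17.46 = 18.5076
Total = 18.5076 - 2.9972 = 15.5104


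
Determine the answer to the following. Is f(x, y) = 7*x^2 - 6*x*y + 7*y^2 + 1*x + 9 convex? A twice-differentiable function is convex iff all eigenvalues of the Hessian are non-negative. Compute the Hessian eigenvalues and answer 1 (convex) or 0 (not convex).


The Hessian of f(x,y) = 7*x^2 - 6*x*y + 7*y^2 + 1*x + 9 is:
H = [[14, -6], [-6, 14]]
Trace = 14 + 14 = 28
Determinant = 14*14 - (-6)^2 = 160
Discriminant = (28)^2 - 4*160 = 144.0
Eigenvalues: lambda_1 = 8.0, lambda_2 = 20.0
The function is convex.

1


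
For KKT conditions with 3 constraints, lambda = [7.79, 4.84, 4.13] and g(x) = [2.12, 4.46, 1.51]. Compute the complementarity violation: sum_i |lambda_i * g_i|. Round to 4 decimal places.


KKT complementary slackness check:
lambda_1 * g_1 = 7.79 * 2.12 = 16.5148
lambda_2 * g_2 = 4.84 * 4.46 = 21.5864
lambda_3 * g_3 = 4.13 * 1.51 = 6.2363
Total violation = 16.5148 + 21.5864 + 6.2363 = 44.3375


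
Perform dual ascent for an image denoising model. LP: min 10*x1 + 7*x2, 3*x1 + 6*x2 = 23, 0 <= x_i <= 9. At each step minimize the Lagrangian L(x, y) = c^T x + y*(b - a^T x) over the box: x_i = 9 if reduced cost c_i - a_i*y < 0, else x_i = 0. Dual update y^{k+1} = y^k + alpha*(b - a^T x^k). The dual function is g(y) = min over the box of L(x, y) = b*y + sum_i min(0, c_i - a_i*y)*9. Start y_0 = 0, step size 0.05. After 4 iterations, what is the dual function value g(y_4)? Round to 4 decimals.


Dual ascent for LP: min 10*x1 + 7*x2, 3*x1 + 6*x2 = 23, 0 <= x_i <= 9
Step 1: y^k = 0.0, reduced costs: (10.0, 7.0)
  x^k = (0.0, 0.0), subgradient = b - a^T x = 23.0
  y^{k+1} = 0.0 + 0.05*23.0 = 1.15
Step 2: y^k = 1.15, reduced costs: (6.55, 0.1)
  x^k = (0.0, 0.0), subgradient = b - a^T x = 23.0
  y^{k+1} = 1.15 + 0.05*23.0 = 2.3
Step 3: y^k = 2.3, reduced costs: (3.1, -6.8)
  x^k = (0.0, 9.0), subgradient = b - a^T x = -31.0
  y^{k+1} = 2.3 + 0.05*-31.0 = 0.75
Step 4: y^k = 0.75, reduced costs: (7.75, 2.5)
  x^k = (0.0, 0.0), subgradient = b - a^T x = 23.0
  y^{k+1} = 0.75 + 0.05*23.0 = 1.9
Dual objective at y_4 = 1.9: reduced costs (4.3, -4.4), box minimizer x = (0.0, 9.0)
g(y_4) = b*y + (c1 - a1*y)*x1 + (c2 - a2*y)*x2 = 23*1.9 + 4.3*0.0 + (-4.4)*9.0 = 43.7 + 0.0 - 39.6 = 4.1


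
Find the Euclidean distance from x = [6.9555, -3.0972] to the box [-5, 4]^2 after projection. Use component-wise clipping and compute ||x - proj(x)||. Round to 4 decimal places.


Project each component onto [-5, 4].
clip(6.9555) = 4.0, clip(-3.0972) = -3.0972
Projection = [4.0, -3.0972]
Squared diffs: [8.735, 0.0]
Distance = sqrt(8.735) = 2.9555


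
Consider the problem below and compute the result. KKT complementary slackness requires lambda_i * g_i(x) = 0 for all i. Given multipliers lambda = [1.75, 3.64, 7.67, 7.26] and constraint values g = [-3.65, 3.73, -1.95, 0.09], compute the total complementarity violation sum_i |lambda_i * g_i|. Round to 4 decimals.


KKT complementary slackness check:
lambda_1 * g_1 = 1.75 * -3.65 = -6.3875
lambda_2 * g_2 = 3.64 * 3.73 = 13.5772
lambda_3 * g_3 = 7.67 * -1.95 = -14.9565
lambda_4 * g_4 = 7.26 * 0.09 = 0.6534
Total violation = 6.3875 + 13.5772 + 14.9565 + 0.6534 = 35.5746


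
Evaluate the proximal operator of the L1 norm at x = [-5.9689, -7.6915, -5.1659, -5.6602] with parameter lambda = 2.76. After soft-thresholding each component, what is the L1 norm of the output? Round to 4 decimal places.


Soft-thresholding with lambda = 2.76:
prox(-5.9689) = sign(-5.9689)*max(|-5.9689| - 2.76, 0) = -3.2089
prox(-7.6915) = sign(-7.6915)*max(|-7.6915| - 2.76, 0) = -4.9315
prox(-5.1659) = sign(-5.1659)*max(|-5.1659| - 2.76, 0) = -2.4059
prox(-5.6602) = sign(-5.6602)*max(|-5.6602| - 2.76, 0) = -2.9002
prox(x) = [-3.2089, -4.9315, -2.4059, -2.9002]
||prox(x)||_1 = 3.2089 + 4.9315 + 2.4059 + 2.9002 = 13.4465


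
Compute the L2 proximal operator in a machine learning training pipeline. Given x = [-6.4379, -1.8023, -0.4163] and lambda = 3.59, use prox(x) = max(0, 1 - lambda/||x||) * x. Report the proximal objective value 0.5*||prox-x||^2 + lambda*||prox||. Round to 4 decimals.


Step 1: Compute ||x||.
||x|| = 6.6984
Step 2: Compute scaling factor.
scale = max(0, 1 - 3.59/6.6984) = 0.464
Step 3: prox(x) = [-2.9875, -0.8364, -0.1932]
||prox(x)|| = 3.1084
Step 4: Proximal objective.
0.5*||prox-x||^2 = 6.4441
lambda*||prox|| = 11.1592
Total = 17.6031
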